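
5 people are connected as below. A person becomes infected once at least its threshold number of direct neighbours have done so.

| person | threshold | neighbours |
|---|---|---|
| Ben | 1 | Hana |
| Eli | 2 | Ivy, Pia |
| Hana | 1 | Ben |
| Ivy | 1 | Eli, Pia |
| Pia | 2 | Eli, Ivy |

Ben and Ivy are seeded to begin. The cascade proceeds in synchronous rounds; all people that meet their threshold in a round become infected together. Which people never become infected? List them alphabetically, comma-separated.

Eli, Pia

Round 1 — Ben, Ivy become infected (initial).
Round 2 — checking thresholds:
  Eli: 1 of 2 neighbours < 2, holds.
  Hana: 1 of 1 neighbours ≥ 1, becomes infected.
  Pia: 1 of 2 neighbours < 2, holds.
Round 3 — no new infections; cascade stops.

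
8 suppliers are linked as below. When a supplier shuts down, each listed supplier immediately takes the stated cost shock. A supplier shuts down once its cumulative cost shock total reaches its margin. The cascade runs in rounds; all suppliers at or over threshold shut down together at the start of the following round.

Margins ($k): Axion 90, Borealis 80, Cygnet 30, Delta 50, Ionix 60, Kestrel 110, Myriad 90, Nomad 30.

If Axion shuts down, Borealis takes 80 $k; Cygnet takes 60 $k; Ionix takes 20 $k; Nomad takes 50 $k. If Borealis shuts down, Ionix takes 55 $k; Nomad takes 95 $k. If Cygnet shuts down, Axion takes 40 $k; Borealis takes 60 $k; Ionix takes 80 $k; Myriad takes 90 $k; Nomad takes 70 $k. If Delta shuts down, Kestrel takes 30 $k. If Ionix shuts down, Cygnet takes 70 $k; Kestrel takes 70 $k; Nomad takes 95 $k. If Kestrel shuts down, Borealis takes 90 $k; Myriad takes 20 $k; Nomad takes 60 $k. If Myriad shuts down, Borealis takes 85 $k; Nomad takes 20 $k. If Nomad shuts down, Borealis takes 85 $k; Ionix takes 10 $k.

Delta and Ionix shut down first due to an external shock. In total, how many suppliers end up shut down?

6

Round 1 — Delta, Ionix shut down (initial).
  Cygnet: +70 → 70 ≥ 30
  Kestrel: +30+70 → 100 < 110
  Nomad: +95 → 95 ≥ 30
Round 2 — Cygnet, Nomad shut down.
  Axion: +40 → 40 < 90
  Borealis: +60+85 → 145 ≥ 80
  Myriad: +90 → 90 ≥ 90
Round 3 — Borealis, Myriad shut down.
No further shutdowns.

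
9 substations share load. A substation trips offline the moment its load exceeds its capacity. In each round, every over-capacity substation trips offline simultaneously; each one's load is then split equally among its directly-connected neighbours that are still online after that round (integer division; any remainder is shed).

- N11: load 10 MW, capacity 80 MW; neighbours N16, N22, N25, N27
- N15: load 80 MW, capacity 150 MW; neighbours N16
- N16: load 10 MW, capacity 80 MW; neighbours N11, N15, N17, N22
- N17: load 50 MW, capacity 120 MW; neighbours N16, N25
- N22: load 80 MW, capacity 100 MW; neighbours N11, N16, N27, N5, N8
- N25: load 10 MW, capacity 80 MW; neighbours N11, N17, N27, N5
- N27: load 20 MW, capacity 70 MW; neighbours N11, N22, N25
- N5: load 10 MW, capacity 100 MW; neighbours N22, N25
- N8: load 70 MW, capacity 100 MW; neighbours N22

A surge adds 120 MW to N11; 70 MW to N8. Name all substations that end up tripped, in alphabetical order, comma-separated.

N11, N16, N17, N22, N25, N27, N5, N8

Round 1 — N11 at 130 > 80; N8 at 140 > 100. N11, N8 trip offline.
  N11 sheds 130 MW to N16, N22, N25, N27: 32 each (2 lost).
    N16: 10+32 = 42 ≤ 80
    N22: 80+32 = 112 > 100
    N25: 10+32 = 42 ≤ 80
    N27: 20+32 = 52 ≤ 70
  N8 sheds 140 MW to N22: 140 each.
    N22: 112+140 = 252 > 100
Round 2 — N22 trips offline.
  N22 sheds 252 MW to N16, N27, N5: 84 each.
    N16: 42+84 = 126 > 80
    N27: 52+84 = 136 > 70
    N5: 10+84 = 94 ≤ 100
Round 3 — N16, N27 trip offline.
  N16 sheds 126 MW to N15, N17: 63 each.
    N15: 80+63 = 143 ≤ 150
    N17: 50+63 = 113 ≤ 120
  N27 sheds 136 MW to N25: 136 each.
    N25: 42+136 = 178 > 80
Round 4 — N25 trips offline.
  N25 sheds 178 MW to N17, N5: 89 each.
    N17: 113+89 = 202 > 120
    N5: 94+89 = 183 > 100
Round 5 — N17, N5 trip offline.
  N17 sheds 202 MW: no online neighbours, lost.
  N5 sheds 183 MW: no online neighbours, lost.
No further trips.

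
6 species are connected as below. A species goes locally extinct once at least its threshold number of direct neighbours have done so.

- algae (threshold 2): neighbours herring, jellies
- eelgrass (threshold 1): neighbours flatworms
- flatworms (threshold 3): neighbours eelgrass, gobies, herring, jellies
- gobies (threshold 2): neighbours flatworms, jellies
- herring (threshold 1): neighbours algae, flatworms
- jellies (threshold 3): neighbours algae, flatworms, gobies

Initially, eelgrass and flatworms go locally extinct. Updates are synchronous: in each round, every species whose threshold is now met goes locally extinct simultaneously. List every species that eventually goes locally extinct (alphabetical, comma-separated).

Round 1 — eelgrass, flatworms go locally extinct (initial).
Round 2 — checking thresholds:
  gobies: 1 of 2 neighbours < 2, below threshold.
  herring: 1 of 2 neighbours ≥ 1, goes locally extinct.
  jellies: 1 of 3 neighbours < 3, below threshold.
Round 3 — no new extinctions; cascade stops.

eelgrass, flatworms, herring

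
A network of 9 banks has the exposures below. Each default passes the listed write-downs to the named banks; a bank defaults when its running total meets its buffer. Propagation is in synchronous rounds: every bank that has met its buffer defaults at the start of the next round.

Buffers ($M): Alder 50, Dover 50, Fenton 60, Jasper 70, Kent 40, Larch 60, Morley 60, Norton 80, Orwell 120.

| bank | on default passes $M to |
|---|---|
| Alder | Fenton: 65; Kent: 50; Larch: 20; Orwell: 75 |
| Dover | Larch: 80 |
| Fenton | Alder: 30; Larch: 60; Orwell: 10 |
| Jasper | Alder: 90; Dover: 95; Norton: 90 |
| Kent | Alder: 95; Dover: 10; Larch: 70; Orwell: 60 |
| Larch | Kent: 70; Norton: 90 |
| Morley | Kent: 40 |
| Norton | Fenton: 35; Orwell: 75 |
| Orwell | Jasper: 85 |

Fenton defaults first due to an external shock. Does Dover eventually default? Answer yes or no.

yes

Round 1 — Fenton defaults (initial).
  Alder: +30 → 30 < 50
  Larch: +60 → 60 ≥ 60
  Orwell: +10 → 10 < 120
Round 2 — Larch defaults.
  Kent: +70 → 70 ≥ 40
  Norton: +90 → 90 ≥ 80
Round 3 — Kent, Norton default.
  Alder: +95 → 125 ≥ 50
  Dover: +10 → 10 < 50
  Orwell: +60+75 → 145 ≥ 120
Round 4 — Alder, Orwell default.
  Jasper: +85 → 85 ≥ 70
Round 5 — Jasper defaults.
  Dover: +95 → 105 ≥ 50
Round 6 — Dover defaults.
No further defaults.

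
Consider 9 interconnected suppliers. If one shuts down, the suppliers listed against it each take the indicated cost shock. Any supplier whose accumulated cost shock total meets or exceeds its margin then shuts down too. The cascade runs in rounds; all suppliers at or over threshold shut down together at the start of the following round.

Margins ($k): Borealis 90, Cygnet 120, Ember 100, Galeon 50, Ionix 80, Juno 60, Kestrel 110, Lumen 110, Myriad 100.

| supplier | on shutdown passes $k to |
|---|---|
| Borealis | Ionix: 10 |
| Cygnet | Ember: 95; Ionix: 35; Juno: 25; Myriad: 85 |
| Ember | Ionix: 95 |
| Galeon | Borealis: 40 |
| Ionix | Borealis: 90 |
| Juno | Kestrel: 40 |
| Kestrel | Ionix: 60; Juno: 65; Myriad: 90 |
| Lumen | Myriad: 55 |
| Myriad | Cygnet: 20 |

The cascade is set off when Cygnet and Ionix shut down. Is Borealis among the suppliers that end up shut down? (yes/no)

yes

Round 1 — Cygnet, Ionix shut down (initial).
  Borealis: +90 → 90 ≥ 90
  Ember: +95 → 95 < 100
  Juno: +25 → 25 < 60
  Myriad: +85 → 85 < 100
Round 2 — Borealis shuts down.
No further shutdowns.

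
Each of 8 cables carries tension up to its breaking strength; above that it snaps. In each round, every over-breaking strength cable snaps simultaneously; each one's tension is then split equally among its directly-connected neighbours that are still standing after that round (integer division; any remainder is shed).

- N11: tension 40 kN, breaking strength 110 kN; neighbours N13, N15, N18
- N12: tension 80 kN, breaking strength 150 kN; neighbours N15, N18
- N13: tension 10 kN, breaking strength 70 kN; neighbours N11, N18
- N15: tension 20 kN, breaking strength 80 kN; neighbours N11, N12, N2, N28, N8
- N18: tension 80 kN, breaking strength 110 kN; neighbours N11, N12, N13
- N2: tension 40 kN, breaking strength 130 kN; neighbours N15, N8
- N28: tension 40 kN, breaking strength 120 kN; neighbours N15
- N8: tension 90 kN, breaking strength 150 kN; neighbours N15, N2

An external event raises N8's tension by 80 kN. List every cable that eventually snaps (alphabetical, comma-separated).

Round 1 — N8 at 170 > 150. N8 snaps.
  N8 sheds 170 kN to N15, N2: 85 each.
    N15: 20+85 = 105 > 80
    N2: 40+85 = 125 ≤ 130
Round 2 — N15 snaps.
  N15 sheds 105 kN to N11, N12, N2, N28: 26 each (1 lost).
    N11: 40+26 = 66 ≤ 110
    N12: 80+26 = 106 ≤ 150
    N2: 125+26 = 151 > 130
    N28: 40+26 = 66 ≤ 120
Round 3 — N2 snaps.
  N2 sheds 151 kN: no online neighbours, lost.
No further breaks.

N15, N2, N8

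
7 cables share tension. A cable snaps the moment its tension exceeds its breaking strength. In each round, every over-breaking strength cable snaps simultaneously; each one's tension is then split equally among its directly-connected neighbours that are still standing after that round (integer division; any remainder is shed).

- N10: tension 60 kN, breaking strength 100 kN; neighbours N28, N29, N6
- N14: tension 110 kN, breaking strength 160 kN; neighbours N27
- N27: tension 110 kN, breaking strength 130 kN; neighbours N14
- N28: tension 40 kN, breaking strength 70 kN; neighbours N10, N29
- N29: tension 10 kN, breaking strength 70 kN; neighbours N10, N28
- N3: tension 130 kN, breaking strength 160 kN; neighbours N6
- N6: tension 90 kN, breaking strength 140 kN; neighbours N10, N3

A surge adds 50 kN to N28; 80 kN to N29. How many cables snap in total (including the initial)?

Round 1 — N28 at 90 > 70; N29 at 90 > 70. N28, N29 snap.
  N28 sheds 90 kN to N10: 90 each.
    N10: 60+90 = 150 > 100
  N29 sheds 90 kN to N10: 90 each.
    N10: 150+90 = 240 > 100
Round 2 — N10 snaps.
  N10 sheds 240 kN to N6: 240 each.
    N6: 90+240 = 330 > 140
Round 3 — N6 snaps.
  N6 sheds 330 kN to N3: 330 each.
    N3: 130+330 = 460 > 160
Round 4 — N3 snaps.
  N3 sheds 460 kN: no online neighbours, lost.
No further breaks.

5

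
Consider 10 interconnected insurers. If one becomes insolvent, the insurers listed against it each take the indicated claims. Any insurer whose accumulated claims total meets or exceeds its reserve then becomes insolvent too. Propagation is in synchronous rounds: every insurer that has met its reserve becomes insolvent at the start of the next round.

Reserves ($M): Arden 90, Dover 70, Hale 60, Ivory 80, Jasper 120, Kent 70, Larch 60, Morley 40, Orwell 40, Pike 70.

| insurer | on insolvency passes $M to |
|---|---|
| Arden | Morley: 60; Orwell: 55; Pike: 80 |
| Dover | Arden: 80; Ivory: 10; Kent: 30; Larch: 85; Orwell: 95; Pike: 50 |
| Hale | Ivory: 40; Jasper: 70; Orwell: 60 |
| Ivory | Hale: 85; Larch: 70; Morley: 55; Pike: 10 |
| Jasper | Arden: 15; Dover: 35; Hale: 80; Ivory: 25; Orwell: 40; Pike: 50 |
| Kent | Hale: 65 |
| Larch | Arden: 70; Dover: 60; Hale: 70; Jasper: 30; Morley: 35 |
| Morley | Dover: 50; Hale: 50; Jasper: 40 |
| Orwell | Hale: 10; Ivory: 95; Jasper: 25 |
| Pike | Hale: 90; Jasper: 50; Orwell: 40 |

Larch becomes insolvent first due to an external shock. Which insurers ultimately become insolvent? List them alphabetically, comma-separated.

Arden, Dover, Hale, Ivory, Jasper, Larch, Morley, Orwell, Pike

Round 1 — Larch becomes insolvent (initial).
  Arden: +70 → 70 < 90
  Dover: +60 → 60 < 70
  Hale: +70 → 70 ≥ 60
  Jasper: +30 → 30 < 120
  Morley: +35 → 35 < 40
Round 2 — Hale becomes insolvent.
  Ivory: +40 → 40 < 80
  Jasper: +70 → 100 < 120
  Orwell: +60 → 60 ≥ 40
Round 3 — Orwell becomes insolvent.
  Ivory: +95 → 135 ≥ 80
  Jasper: +25 → 125 ≥ 120
Round 4 — Ivory, Jasper become insolvent.
  Arden: +15 → 85 < 90
  Dover: +35 → 95 ≥ 70
  Morley: +55 → 90 ≥ 40
  Pike: +10+50 → 60 < 70
Round 5 — Dover, Morley become insolvent.
  Arden: +80 → 165 ≥ 90
  Kent: +30 → 30 < 70
  Pike: +50 → 110 ≥ 70
Round 6 — Arden, Pike become insolvent.
No further insolvencies.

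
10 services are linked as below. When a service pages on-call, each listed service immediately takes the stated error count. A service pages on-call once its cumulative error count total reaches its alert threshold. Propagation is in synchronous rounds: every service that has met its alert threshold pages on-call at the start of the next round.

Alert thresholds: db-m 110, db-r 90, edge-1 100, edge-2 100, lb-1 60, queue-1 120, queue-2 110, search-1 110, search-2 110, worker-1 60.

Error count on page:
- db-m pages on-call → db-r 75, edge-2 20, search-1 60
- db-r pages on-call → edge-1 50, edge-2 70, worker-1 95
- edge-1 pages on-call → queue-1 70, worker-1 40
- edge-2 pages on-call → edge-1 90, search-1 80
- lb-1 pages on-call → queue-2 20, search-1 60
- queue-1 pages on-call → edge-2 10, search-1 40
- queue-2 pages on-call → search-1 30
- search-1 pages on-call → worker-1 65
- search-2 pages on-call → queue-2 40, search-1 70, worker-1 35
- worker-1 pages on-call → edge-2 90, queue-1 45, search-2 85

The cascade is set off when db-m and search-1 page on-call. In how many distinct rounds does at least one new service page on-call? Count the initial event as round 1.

3

Round 1 — db-m, search-1 page on-call (initial).
  db-r: +75 → 75 < 90
  edge-2: +20 → 20 < 100
  worker-1: +65 → 65 ≥ 60
Round 2 — worker-1 pages on-call.
  edge-2: +90 → 110 ≥ 100
  queue-1: +45 → 45 < 120
  search-2: +85 → 85 < 110
Round 3 — edge-2 pages on-call.
  edge-1: +90 → 90 < 100
No further pages.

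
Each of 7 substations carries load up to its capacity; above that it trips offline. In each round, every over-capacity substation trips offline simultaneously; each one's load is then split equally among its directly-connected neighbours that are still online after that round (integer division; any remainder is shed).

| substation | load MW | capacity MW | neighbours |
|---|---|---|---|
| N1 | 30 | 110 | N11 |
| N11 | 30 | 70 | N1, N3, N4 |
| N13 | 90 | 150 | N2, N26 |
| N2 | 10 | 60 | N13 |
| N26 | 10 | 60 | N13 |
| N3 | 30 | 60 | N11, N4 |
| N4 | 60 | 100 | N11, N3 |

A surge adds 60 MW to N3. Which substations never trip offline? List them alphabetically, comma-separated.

Round 1 — N3 at 90 > 60. N3 trips offline.
  N3 sheds 90 MW to N11, N4: 45 each.
    N11: 30+45 = 75 > 70
    N4: 60+45 = 105 > 100
Round 2 — N11, N4 trip offline.
  N11 sheds 75 MW to N1: 75 each.
    N1: 30+75 = 105 ≤ 110
  N4 sheds 105 MW: no online neighbours, lost.
No further trips.

N1, N13, N2, N26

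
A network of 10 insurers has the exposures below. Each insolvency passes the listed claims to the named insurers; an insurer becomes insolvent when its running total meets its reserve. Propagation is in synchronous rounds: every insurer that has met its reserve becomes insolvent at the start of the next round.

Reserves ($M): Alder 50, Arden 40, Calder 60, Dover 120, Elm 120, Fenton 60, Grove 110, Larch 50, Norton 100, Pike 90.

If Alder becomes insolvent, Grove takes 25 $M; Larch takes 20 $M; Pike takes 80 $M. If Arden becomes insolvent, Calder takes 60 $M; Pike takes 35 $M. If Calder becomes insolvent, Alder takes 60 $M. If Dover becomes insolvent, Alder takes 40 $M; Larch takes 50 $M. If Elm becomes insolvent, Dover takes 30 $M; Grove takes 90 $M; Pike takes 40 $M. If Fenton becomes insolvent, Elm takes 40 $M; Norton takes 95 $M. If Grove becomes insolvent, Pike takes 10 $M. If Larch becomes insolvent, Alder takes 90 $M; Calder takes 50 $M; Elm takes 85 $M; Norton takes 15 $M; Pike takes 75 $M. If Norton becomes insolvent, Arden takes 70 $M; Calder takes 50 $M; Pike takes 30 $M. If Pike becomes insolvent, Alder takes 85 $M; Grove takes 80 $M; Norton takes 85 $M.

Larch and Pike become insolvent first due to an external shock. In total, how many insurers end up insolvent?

Round 1 — Larch, Pike become insolvent (initial).
  Alder: +90+85 → 175 ≥ 50
  Calder: +50 → 50 < 60
  Elm: +85 → 85 < 120
  Grove: +80 → 80 < 110
  Norton: +15+85 → 100 ≥ 100
Round 2 — Alder, Norton become insolvent.
  Arden: +70 → 70 ≥ 40
  Calder: +50 → 100 ≥ 60
  Grove: +25 → 105 < 110
Round 3 — Arden, Calder become insolvent.
No further insolvencies.

6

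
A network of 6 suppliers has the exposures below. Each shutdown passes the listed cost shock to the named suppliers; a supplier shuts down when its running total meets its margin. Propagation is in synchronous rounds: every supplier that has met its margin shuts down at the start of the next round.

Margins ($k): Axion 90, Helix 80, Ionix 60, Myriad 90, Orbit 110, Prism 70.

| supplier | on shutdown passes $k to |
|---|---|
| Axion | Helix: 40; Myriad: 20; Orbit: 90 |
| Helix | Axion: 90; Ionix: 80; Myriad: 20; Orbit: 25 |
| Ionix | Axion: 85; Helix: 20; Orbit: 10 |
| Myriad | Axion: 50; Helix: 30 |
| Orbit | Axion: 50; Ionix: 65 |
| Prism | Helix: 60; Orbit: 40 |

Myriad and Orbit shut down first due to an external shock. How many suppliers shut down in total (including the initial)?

Round 1 — Myriad, Orbit shut down (initial).
  Axion: +50+50 → 100 ≥ 90
  Helix: +30 → 30 < 80
  Ionix: +65 → 65 ≥ 60
Round 2 — Axion, Ionix shut down.
  Helix: +40+20 → 90 ≥ 80
Round 3 — Helix shuts down.
No further shutdowns.

5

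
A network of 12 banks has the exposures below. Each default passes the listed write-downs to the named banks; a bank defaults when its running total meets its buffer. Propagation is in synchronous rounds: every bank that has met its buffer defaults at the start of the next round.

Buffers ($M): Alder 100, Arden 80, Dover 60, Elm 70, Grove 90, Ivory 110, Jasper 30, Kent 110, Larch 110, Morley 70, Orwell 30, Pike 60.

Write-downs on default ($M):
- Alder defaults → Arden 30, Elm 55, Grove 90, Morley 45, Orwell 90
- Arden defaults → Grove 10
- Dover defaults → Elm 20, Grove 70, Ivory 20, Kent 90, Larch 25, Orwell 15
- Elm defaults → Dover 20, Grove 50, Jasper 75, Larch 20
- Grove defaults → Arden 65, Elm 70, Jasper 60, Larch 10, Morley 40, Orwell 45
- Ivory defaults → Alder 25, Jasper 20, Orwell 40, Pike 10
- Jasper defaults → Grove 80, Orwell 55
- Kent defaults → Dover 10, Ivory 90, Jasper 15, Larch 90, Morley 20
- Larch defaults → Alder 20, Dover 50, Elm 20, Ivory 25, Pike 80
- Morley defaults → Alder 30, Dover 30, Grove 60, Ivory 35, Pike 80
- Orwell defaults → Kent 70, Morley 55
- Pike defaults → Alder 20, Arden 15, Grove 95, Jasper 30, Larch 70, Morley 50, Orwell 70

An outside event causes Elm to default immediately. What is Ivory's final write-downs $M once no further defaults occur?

35

Round 1 — Elm defaults (initial).
  Dover: +20 → 20 < 60
  Grove: +50 → 50 < 90
  Jasper: +75 → 75 ≥ 30
  Larch: +20 → 20 < 110
Round 2 — Jasper defaults.
  Grove: +80 → 130 ≥ 90
  Orwell: +55 → 55 ≥ 30
Round 3 — Grove, Orwell default.
  Arden: +65 → 65 < 80
  Kent: +70 → 70 < 110
  Larch: +10 → 30 < 110
  Morley: +40+55 → 95 ≥ 70
Round 4 — Morley defaults.
  Alder: +30 → 30 < 100
  Dover: +30 → 50 < 60
  Ivory: +35 → 35 < 110
  Pike: +80 → 80 ≥ 60
Round 5 — Pike defaults.
  Alder: +20 → 50 < 100
  Arden: +15 → 80 ≥ 80
  Larch: +70 → 100 < 110
Round 6 — Arden defaults.
No further defaults.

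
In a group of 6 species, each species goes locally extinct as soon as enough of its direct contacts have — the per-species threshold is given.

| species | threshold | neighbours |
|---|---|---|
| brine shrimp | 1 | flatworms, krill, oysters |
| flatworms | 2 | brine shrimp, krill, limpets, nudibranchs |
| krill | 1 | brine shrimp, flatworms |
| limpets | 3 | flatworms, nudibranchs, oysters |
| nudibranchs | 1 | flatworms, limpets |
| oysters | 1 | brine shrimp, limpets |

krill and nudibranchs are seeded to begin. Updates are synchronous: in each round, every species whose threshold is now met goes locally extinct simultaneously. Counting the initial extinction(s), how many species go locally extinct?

Round 1 — krill, nudibranchs go locally extinct (initial).
Round 2 — checking thresholds:
  brine shrimp: 1 of 3 neighbours ≥ 1, goes locally extinct.
  flatworms: 2 of 4 neighbours ≥ 2, goes locally extinct.
  limpets: 1 of 3 neighbours < 3, not yet.
Round 3 — checking thresholds:
  limpets: 2 of 3 neighbours < 3, not yet.
  oysters: 1 of 2 neighbours ≥ 1, goes locally extinct.
Round 4 — checking thresholds:
  limpets: 3 of 3 neighbours ≥ 3, goes locally extinct.
Round 5 — no new extinctions; cascade stops.

6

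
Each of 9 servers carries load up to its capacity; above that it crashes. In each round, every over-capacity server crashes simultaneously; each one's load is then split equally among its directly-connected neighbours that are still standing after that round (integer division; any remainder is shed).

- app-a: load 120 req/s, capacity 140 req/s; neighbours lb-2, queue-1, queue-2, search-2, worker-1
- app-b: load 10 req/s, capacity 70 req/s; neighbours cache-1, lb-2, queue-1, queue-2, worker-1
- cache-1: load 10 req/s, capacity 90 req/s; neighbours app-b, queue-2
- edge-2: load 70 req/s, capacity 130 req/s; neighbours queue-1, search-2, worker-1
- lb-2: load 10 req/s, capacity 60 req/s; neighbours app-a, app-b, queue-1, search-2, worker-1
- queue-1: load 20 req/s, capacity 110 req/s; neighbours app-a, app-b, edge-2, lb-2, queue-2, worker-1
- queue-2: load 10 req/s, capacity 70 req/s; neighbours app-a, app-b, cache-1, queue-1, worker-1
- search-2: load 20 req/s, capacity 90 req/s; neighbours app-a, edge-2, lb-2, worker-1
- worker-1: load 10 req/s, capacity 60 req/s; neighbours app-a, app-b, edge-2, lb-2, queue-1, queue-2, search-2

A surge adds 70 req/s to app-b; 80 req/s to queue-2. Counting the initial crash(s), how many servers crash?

Round 1 — app-b at 80 > 70; queue-2 at 90 > 70. app-b, queue-2 crash.
  app-b sheds 80 req/s to cache-1, lb-2, queue-1, worker-1: 20 each.
    cache-1: 10+20 = 30 ≤ 90
    lb-2: 10+20 = 30 ≤ 60
    queue-1: 20+20 = 40 ≤ 110
    worker-1: 10+20 = 30 ≤ 60
  queue-2 sheds 90 req/s to app-a, cache-1, queue-1, worker-1: 22 each (2 lost).
    app-a: 120+22 = 142 > 140
    cache-1: 30+22 = 52 ≤ 90
    queue-1: 40+22 = 62 ≤ 110
    worker-1: 30+22 = 52 ≤ 60
Round 2 — app-a crashes.
  app-a sheds 142 req/s to lb-2, queue-1, search-2, worker-1: 35 each (2 lost).
    lb-2: 30+35 = 65 > 60
    queue-1: 62+35 = 97 ≤ 110
    search-2: 20+35 = 55 ≤ 90
    worker-1: 52+35 = 87 > 60
Round 3 — lb-2, worker-1 crash.
  lb-2 sheds 65 req/s to queue-1, search-2: 32 each (1 lost).
    queue-1: 97+32 = 129 > 110
    search-2: 55+32 = 87 ≤ 90
  worker-1 sheds 87 req/s to edge-2, queue-1, search-2: 29 each.
    edge-2: 70+29 = 99 ≤ 130
    queue-1: 129+29 = 158 > 110
    search-2: 87+29 = 116 > 90
Round 4 — queue-1, search-2 crash.
  queue-1 sheds 158 req/s to edge-2: 158 each.
    edge-2: 99+158 = 257 > 130
  search-2 sheds 116 req/s to edge-2: 116 each.
    edge-2: 257+116 = 373 > 130
Round 5 — edge-2 crashes.
  edge-2 sheds 373 req/s: no online neighbours, lost.
No further crashes.

8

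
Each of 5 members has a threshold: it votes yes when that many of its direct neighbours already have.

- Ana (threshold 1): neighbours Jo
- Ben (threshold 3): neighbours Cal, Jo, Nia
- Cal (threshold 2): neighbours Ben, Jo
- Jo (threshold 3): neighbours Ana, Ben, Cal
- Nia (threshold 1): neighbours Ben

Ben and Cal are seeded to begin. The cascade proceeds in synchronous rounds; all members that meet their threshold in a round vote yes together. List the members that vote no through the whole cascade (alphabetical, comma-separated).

Ana, Jo

Round 1 — Ben, Cal vote yes (initial).
Round 2 — checking thresholds:
  Jo: 2 of 3 neighbours < 3, holds.
  Nia: 1 of 1 neighbours ≥ 1, votes yes.
Round 3 — no new yes votes; cascade stops.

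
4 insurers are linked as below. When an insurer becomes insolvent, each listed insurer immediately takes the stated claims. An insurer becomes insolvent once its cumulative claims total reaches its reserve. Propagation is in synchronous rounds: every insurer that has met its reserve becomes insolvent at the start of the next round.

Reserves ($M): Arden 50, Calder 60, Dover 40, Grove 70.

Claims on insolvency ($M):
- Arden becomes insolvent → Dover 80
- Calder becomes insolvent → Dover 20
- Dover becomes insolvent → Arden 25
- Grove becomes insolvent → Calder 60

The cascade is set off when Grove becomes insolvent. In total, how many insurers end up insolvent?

Round 1 — Grove becomes insolvent (initial).
  Calder: +60 → 60 ≥ 60
Round 2 — Calder becomes insolvent.
  Dover: +20 → 20 < 40
No further insolvencies.

2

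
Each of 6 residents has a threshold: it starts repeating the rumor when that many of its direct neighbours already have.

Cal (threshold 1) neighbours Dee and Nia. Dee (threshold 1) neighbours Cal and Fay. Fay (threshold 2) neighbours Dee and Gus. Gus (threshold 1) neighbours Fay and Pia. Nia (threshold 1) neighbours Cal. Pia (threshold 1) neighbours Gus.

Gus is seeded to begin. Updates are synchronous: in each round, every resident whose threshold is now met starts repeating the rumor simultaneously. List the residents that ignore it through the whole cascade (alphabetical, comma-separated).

Round 1 — Gus starts repeating the rumor (initial).
Round 2 — checking thresholds:
  Fay: 1 of 2 neighbours < 2, holds.
  Pia: 1 of 1 neighbours ≥ 1, starts repeating the rumor.
Round 3 — no new spreads; cascade stops.

Cal, Dee, Fay, Nia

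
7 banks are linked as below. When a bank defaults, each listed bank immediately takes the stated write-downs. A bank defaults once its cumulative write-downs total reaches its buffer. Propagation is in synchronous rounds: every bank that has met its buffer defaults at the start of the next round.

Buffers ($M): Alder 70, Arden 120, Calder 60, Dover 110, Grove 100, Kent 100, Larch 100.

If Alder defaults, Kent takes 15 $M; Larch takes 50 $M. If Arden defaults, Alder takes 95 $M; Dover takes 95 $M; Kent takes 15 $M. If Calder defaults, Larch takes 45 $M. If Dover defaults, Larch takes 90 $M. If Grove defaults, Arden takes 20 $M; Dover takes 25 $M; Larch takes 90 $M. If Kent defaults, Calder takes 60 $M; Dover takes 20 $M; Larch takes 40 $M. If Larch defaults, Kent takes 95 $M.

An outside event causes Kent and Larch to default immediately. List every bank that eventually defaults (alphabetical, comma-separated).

Calder, Kent, Larch

Round 1 — Kent, Larch default (initial).
  Calder: +60 → 60 ≥ 60
  Dover: +20 → 20 < 110
Round 2 — Calder defaults.
No further defaults.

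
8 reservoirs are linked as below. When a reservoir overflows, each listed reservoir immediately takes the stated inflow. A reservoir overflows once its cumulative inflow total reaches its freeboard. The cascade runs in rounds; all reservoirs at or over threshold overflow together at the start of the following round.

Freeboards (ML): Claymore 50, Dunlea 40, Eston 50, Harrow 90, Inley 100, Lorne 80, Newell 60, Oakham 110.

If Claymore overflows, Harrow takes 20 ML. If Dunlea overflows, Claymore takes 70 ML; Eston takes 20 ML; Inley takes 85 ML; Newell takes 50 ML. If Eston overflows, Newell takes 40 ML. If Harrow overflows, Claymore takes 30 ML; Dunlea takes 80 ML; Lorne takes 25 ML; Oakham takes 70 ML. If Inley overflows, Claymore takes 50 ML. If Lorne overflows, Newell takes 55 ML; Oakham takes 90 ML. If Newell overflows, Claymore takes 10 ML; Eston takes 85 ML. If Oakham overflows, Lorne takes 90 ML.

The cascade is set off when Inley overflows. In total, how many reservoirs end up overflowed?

2

Round 1 — Inley overflows (initial).
  Claymore: +50 → 50 ≥ 50
Round 2 — Claymore overflows.
  Harrow: +20 → 20 < 90
No further overflows.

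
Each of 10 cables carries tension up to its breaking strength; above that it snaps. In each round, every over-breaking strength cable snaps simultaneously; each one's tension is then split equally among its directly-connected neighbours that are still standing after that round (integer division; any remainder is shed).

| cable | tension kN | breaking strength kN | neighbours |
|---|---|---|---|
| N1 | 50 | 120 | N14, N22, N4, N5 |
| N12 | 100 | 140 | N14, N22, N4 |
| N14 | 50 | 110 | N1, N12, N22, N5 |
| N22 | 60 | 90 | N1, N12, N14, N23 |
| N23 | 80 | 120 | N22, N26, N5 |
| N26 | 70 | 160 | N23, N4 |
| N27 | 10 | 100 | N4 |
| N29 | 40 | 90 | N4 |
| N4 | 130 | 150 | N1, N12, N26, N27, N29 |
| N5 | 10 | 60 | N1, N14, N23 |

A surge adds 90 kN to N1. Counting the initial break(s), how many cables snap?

Round 1 — N1 at 140 > 120. N1 snaps.
  N1 sheds 140 kN to N14, N22, N4, N5: 35 each.
    N14: 50+35 = 85 ≤ 110
    N22: 60+35 = 95 > 90
    N4: 130+35 = 165 > 150
    N5: 10+35 = 45 ≤ 60
Round 2 — N22, N4 snap.
  N22 sheds 95 kN to N12, N14, N23: 31 each (2 lost).
    N12: 100+31 = 131 ≤ 140
    N14: 85+31 = 116 > 110
    N23: 80+31 = 111 ≤ 120
  N4 sheds 165 kN to N12, N26, N27, N29: 41 each (1 lost).
    N12: 131+41 = 172 > 140
    N26: 70+41 = 111 ≤ 160
    N27: 10+41 = 51 ≤ 100
    N29: 40+41 = 81 ≤ 90
Round 3 — N12, N14 snap.
  N12 sheds 172 kN: no online neighbours, lost.
  N14 sheds 116 kN to N5: 116 each.
    N5: 45+116 = 161 > 60
Round 4 — N5 snaps.
  N5 sheds 161 kN to N23: 161 each.
    N23: 111+161 = 272 > 120
Round 5 — N23 snaps.
  N23 sheds 272 kN to N26: 272 each.
    N26: 111+272 = 383 > 160
Round 6 — N26 snaps.
  N26 sheds 383 kN: no online neighbours, lost.
No further breaks.

8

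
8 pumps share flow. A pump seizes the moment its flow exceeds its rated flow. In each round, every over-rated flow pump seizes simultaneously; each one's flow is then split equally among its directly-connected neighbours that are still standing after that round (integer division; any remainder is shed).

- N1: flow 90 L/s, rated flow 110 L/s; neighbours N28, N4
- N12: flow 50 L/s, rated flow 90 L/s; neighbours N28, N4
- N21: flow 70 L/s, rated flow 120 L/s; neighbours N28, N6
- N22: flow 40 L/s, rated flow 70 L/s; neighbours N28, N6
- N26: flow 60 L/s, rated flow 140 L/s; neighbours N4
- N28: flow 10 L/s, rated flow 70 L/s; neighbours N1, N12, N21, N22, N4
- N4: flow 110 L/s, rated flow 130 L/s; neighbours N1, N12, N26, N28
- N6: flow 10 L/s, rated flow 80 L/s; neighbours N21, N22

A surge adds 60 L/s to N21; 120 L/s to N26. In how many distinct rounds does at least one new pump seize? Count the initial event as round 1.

3

Round 1 — N21 at 130 > 120; N26 at 180 > 140. N21, N26 seize.
  N21 sheds 130 L/s to N28, N6: 65 each.
    N28: 10+65 = 75 > 70
    N6: 10+65 = 75 ≤ 80
  N26 sheds 180 L/s to N4: 180 each.
    N4: 110+180 = 290 > 130
Round 2 — N28, N4 seize.
  N28 sheds 75 L/s to N1, N12, N22: 25 each.
    N1: 90+25 = 115 > 110
    N12: 50+25 = 75 ≤ 90
    N22: 40+25 = 65 ≤ 70
  N4 sheds 290 L/s to N1, N12: 145 each.
    N1: 115+145 = 260 > 110
    N12: 75+145 = 220 > 90
Round 3 — N1, N12 seize.
  N1 sheds 260 L/s: no online neighbours, lost.
  N12 sheds 220 L/s: no online neighbours, lost.
No further seizures.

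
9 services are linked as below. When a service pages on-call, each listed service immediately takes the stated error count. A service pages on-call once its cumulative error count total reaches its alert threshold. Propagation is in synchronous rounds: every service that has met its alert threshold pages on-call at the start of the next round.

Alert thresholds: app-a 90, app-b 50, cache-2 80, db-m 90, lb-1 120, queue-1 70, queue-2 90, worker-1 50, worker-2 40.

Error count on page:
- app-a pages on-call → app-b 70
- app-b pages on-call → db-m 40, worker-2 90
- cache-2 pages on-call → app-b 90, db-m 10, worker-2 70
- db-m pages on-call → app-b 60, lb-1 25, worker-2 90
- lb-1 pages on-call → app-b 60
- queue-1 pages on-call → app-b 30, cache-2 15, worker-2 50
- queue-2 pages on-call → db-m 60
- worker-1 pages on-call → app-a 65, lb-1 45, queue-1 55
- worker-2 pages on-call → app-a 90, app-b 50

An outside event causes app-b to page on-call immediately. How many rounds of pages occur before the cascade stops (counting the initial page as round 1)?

3

Round 1 — app-b pages on-call (initial).
  db-m: +40 → 40 < 90
  worker-2: +90 → 90 ≥ 40
Round 2 — worker-2 pages on-call.
  app-a: +90 → 90 ≥ 90
Round 3 — app-a pages on-call.
No further pages.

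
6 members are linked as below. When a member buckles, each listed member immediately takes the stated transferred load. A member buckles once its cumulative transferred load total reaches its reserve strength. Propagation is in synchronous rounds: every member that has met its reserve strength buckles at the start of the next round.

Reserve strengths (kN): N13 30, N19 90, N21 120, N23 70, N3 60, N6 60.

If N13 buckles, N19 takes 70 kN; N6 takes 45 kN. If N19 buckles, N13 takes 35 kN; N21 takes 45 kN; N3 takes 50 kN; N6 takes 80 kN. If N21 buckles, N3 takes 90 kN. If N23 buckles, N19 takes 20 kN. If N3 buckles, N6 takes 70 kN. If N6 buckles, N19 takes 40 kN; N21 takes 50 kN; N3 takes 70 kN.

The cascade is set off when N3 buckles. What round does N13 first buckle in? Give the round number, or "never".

never

Round 1 — N3 buckles (initial).
  N6: +70 → 70 ≥ 60
Round 2 — N6 buckles.
  N19: +40 → 40 < 90
  N21: +50 → 50 < 120
No further bucklings.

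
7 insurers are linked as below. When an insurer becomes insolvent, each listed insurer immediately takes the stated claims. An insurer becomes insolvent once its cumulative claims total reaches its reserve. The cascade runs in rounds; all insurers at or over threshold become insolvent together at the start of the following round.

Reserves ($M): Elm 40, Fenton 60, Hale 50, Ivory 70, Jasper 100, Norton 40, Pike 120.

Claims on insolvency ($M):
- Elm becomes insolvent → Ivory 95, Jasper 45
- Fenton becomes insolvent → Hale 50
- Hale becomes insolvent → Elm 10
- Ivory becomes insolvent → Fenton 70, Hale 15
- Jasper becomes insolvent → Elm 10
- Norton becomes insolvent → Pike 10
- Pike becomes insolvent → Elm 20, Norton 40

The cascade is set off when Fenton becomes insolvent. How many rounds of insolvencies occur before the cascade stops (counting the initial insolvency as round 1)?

2

Round 1 — Fenton becomes insolvent (initial).
  Hale: +50 → 50 ≥ 50
Round 2 — Hale becomes insolvent.
  Elm: +10 → 10 < 40
No further insolvencies.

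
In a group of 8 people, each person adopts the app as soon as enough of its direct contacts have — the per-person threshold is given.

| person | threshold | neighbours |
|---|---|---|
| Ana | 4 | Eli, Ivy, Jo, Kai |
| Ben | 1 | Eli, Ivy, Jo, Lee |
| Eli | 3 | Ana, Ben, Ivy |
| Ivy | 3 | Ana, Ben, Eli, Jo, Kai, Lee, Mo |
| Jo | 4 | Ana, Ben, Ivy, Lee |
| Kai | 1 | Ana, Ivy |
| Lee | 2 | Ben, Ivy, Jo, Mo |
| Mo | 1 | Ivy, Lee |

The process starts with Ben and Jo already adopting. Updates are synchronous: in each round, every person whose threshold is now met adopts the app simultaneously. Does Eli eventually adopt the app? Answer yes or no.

no

Round 1 — Ben, Jo adopt the app (initial).
Round 2 — checking thresholds:
  Ana: 1 of 4 neighbours < 4, not yet.
  Eli: 1 of 3 neighbours < 3, not yet.
  Ivy: 2 of 7 neighbours < 3, not yet.
  Lee: 2 of 4 neighbours ≥ 2, adopts the app.
Round 3 — checking thresholds:
  Ana: 1 of 4 neighbours < 4, not yet.
  Eli: 1 of 3 neighbours < 3, not yet.
  Ivy: 3 of 7 neighbours ≥ 3, adopts the app.
  Mo: 1 of 2 neighbours ≥ 1, adopts the app.
Round 4 — checking thresholds:
  Ana: 2 of 4 neighbours < 4, not yet.
  Eli: 2 of 3 neighbours < 3, not yet.
  Kai: 1 of 2 neighbours ≥ 1, adopts the app.
Round 5 — no new adoptions; cascade stops.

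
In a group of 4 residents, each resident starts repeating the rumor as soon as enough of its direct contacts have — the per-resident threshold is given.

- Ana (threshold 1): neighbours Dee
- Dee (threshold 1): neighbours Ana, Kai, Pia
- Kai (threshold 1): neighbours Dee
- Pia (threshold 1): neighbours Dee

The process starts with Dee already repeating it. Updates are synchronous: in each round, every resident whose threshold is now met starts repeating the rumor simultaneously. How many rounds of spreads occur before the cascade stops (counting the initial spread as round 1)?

2

Round 1 — Dee starts repeating the rumor (initial).
Round 2 — checking thresholds:
  Ana: 1 of 1 neighbours ≥ 1, starts repeating the rumor.
  Kai: 1 of 1 neighbours ≥ 1, starts repeating the rumor.
  Pia: 1 of 1 neighbours ≥ 1, starts repeating the rumor.
Round 3 — no new spreads; cascade stops.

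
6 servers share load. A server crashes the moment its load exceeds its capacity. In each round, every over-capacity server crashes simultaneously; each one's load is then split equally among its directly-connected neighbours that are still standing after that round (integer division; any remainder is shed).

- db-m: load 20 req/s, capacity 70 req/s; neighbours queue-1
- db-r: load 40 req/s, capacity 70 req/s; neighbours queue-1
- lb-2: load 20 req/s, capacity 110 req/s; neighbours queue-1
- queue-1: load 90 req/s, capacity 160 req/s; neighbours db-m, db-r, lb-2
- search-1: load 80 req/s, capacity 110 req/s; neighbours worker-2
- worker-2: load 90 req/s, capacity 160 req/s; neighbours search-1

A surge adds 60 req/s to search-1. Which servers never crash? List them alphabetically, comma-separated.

Round 1 — search-1 at 140 > 110. search-1 crashes.
  search-1 sheds 140 req/s to worker-2: 140 each.
    worker-2: 90+140 = 230 > 160
Round 2 — worker-2 crashes.
  worker-2 sheds 230 req/s: no online neighbours, lost.
No further crashes.

db-m, db-r, lb-2, queue-1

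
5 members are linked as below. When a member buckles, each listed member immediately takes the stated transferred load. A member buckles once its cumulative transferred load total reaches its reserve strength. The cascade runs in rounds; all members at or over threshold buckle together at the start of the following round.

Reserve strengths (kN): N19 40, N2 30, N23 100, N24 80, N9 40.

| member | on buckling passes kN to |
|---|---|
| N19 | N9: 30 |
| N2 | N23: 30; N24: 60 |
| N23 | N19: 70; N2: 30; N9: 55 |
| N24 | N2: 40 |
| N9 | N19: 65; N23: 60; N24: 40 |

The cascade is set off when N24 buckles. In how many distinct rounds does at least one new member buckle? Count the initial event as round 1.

2

Round 1 — N24 buckles (initial).
  N2: +40 → 40 ≥ 30
Round 2 — N2 buckles.
  N23: +30 → 30 < 100
No further bucklings.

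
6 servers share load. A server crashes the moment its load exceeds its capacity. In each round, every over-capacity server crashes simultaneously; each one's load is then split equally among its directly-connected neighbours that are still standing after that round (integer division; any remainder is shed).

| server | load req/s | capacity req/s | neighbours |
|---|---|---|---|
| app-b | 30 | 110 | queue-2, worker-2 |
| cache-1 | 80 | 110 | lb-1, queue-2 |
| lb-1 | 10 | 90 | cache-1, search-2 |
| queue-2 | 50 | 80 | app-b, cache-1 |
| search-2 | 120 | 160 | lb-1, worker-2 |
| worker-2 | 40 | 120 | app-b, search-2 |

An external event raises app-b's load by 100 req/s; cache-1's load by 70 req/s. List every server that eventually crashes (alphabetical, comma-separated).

app-b, cache-1, queue-2

Round 1 — app-b at 130 > 110; cache-1 at 150 > 110. app-b, cache-1 crash.
  app-b sheds 130 req/s to queue-2, worker-2: 65 each.
    queue-2: 50+65 = 115 > 80
    worker-2: 40+65 = 105 ≤ 120
  cache-1 sheds 150 req/s to lb-1, queue-2: 75 each.
    lb-1: 10+75 = 85 ≤ 90
    queue-2: 115+75 = 190 > 80
Round 2 — queue-2 crashes.
  queue-2 sheds 190 req/s: no online neighbours, lost.
No further crashes.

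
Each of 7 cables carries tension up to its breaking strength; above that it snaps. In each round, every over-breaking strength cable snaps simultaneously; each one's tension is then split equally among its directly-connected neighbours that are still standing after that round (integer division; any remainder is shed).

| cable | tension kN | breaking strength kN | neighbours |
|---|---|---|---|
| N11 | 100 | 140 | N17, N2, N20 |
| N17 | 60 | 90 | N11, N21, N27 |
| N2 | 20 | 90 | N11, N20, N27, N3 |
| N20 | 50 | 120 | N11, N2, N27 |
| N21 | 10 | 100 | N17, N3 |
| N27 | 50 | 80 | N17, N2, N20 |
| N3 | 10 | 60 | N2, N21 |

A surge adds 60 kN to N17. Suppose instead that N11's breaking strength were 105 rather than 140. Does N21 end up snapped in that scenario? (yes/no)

With N11's breaking strength at 105:
Round 1 — N17 at 120 > 90. N17 snaps.
  N17 sheds 120 kN to N11, N21, N27: 40 each.
    N11: 100+40 = 140 > 105
    N21: 10+40 = 50 ≤ 100
    N27: 50+40 = 90 > 80
Round 2 — N11, N27 snap.
  N11 sheds 140 kN to N2, N20: 70 each.
    N2: 20+70 = 90 ≤ 90
    N20: 50+70 = 120 ≤ 120
  N27 sheds 90 kN to N2, N20: 45 each.
    N2: 90+45 = 135 > 90
    N20: 120+45 = 165 > 120
Round 3 — N2, N20 snap.
  N2 sheds 135 kN to N3: 135 each.
    N3: 10+135 = 145 > 60
  N20 sheds 165 kN: no online neighbours, lost.
Round 4 — N3 snaps.
  N3 sheds 145 kN to N21: 145 each.
    N21: 50+145 = 195 > 100
Round 5 — N21 snaps.
  N21 sheds 195 kN: no online neighbours, lost.
No further breaks.

yes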